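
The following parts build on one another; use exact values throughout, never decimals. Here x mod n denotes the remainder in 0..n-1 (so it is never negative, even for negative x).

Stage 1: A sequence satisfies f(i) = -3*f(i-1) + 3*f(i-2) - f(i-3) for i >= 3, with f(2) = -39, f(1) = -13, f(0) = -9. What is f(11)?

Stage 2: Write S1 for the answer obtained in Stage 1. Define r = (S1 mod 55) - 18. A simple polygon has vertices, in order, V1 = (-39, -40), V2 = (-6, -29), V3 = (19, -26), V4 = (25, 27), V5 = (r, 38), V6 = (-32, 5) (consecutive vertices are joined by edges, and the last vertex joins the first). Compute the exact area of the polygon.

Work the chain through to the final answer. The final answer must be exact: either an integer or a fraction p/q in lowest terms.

Stage 1: f(3) = -3*(-39) + 3*(-13) - 1*(-9) = 87; iterating: f(3)=87, f(4)=-365, f(5)=1395, f(6)=-5367, f(7)=20651, f(8)=-79449, f(9)=305667, f(10)=-1175999, f(11)=4524447; answer 4524447
Stage 2: S1 = 4524447; r = 19; cross terms: (-39*-29 - -6*-40)=891, (-6*-26 - 19*-29)=707, (19*27 - 25*-26)=1163, (25*38 - 19*27)=437, (19*5 - -32*38)=1311, (-32*-40 - -39*5)=1475; twice the area = |5984| = 5984; area = 2992; answer 2992

2992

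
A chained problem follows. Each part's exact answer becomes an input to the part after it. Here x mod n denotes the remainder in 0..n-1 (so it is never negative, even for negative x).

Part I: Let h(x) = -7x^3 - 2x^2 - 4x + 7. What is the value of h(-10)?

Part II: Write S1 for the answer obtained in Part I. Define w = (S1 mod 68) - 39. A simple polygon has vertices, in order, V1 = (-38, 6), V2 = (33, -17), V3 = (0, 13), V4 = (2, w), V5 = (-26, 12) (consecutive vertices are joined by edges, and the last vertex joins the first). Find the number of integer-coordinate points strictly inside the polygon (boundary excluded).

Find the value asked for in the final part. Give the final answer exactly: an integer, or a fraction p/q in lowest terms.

685

Part I: -7*(-10)^3 - 2*(-10)^2 - 4*(-10)^1 + 7 = (7000) + (-200) + (40) + (7) = 6847; answer 6847
Part II: S1 = 6847; w = 8; cross terms: (-38*-17 - 33*6)=448, (33*13 - 0*-17)=429, (0*8 - 2*13)=-26, (2*12 - -26*8)=232, (-26*6 - -38*12)=300; twice the area = |1383| = 1383; area = 1383/2; boundary points = 1 + 3 + 1 + 4 + 6 = 15; strictly interior points = area - boundary/2 + 1 = 685; answer 685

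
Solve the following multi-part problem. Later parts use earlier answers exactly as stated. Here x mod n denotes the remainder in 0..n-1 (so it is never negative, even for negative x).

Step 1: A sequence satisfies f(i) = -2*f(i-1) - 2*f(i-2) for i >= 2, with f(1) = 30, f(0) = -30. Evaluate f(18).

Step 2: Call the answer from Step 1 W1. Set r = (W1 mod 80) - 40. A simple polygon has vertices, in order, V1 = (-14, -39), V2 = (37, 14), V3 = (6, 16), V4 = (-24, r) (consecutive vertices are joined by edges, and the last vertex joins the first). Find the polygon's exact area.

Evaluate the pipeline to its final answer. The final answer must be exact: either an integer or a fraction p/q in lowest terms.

2275/2

Step 1: f(2) = -2*(30) - 2*(-30) = 0; iterating: f(2)=0, f(3)=-60, f(4)=120, f(5)=-120, f(6)=0, f(7)=240, f(8)=-480, f(9)=480, f(10)=0, f(11)=-960, f(12)=1920, f(13)=-1920, f(14)=0, f(15)=3840, f(16)=-7680, f(17)=7680, f(18)=0; answer 0
Step 2: W1 = 0; r = -40; cross terms: (-14*14 - 37*-39)=1247, (37*16 - 6*14)=508, (6*-40 - -24*16)=144, (-24*-39 - -14*-40)=376; twice the area = |2275| = 2275; area = 2275/2; answer 2275/2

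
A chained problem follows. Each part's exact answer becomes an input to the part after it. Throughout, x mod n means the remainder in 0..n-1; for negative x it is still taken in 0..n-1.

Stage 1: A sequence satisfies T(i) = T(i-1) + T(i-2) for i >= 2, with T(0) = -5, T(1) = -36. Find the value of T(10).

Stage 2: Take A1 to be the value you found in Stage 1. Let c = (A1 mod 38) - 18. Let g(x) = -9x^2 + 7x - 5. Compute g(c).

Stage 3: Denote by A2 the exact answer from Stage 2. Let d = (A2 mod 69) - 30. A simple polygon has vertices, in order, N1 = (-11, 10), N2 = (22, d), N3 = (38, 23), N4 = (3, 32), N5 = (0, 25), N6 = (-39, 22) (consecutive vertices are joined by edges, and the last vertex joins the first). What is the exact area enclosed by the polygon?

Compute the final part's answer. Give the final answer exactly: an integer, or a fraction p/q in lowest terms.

Stage 1: T(2) = 1*(-36) + 1*(-5) = -41; iterating: T(2)=-41, T(3)=-77, T(4)=-118, T(5)=-195, T(6)=-313, T(7)=-508, T(8)=-821, T(9)=-1329, T(10)=-2150; answer -2150
Stage 2: A1 = -2150; c = -2; -9*(-2)^2 + 7*(-2)^1 - 5 = (-36) + (-14) + (-5) = -55; answer -55
Stage 3: A2 = -55; d = -16; cross terms: (-11*-16 - 22*10)=-44, (22*23 - 38*-16)=1114, (38*32 - 3*23)=1147, (3*25 - 0*32)=75, (0*22 - -39*25)=975, (-39*10 - -11*22)=-148; twice the area = |3119| = 3119; area = 3119/2; answer 3119/2

3119/2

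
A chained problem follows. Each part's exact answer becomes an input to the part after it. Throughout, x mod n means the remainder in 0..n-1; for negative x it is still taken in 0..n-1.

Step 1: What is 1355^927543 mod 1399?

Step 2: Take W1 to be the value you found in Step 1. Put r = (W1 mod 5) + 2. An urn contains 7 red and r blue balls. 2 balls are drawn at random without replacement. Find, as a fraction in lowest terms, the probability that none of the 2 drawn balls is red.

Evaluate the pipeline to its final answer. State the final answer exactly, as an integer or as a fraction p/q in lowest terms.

Step 1: squarings mod 1399: 1355^1=1355, 1355^2=537, 1355^4=175, 1355^8=1246, 1355^16=1025, 1355^32=1375, 1355^64=576, 1355^128=213, 1355^256=601, 1355^512=259, 1355^1024=1328, 1355^2048=844, 1355^4096=245, 1355^8192=1267, 1355^16384=636, 1355^32768=185, 1355^65536=649, 1355^131072=102, 1355^262144=611, 1355^524288=1187; 1355^927543 = 1355^1 * 1355^2 * 1355^4 * 1355^16 * 1355^32 * 1355^256 * 1355^512 * 1355^1024 * 1355^8192 * 1355^131072 * 1355^262144 * 1355^524288 = 547 (mod 1399); answer 547
Step 2: W1 = 547; r = 4; total draws C(11,2) = 55; favorable C(4,2) = 6; P = 6/55; answer 6/55

6/55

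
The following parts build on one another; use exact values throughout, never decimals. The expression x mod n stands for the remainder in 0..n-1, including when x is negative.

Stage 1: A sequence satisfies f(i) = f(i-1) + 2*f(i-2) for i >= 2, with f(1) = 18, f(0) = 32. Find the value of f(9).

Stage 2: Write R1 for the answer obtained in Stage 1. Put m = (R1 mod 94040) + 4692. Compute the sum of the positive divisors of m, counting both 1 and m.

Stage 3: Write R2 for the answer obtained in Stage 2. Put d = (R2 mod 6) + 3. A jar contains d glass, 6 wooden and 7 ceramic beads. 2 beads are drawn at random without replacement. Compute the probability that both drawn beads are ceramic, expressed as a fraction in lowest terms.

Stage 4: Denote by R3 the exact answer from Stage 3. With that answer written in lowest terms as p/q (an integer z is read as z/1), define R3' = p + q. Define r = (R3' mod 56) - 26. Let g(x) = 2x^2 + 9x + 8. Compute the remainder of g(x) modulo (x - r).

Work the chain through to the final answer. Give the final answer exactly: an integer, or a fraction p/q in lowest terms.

1079

Stage 1: f(2) = 1*(18) + 2*(32) = 82; iterating: f(2)=82, f(3)=118, f(4)=282, f(5)=518, f(6)=1082, f(7)=2118, f(8)=4282, f(9)=8518; answer 8518
Stage 2: R1 = 8518; m = 13210; 13210 = 2 * 5 * 1321; sigma = (1 + 2) * (1 + 5) * (1 + 1321) = 3 * 6 * 1322 = 23796; answer 23796
Stage 3: R2 = 23796; d = 3; total draws C(16,2) = 120; favorable C(7,2) = 21; P = 7/40; answer 7/40
Stage 4: R3 = 7/40; threaded value p + q = 47; r = 21; remainder = value at the root: 2*(21)^2 + 9*(21)^1 + 8 = (882) + (189) + (8) = 1079; answer 1079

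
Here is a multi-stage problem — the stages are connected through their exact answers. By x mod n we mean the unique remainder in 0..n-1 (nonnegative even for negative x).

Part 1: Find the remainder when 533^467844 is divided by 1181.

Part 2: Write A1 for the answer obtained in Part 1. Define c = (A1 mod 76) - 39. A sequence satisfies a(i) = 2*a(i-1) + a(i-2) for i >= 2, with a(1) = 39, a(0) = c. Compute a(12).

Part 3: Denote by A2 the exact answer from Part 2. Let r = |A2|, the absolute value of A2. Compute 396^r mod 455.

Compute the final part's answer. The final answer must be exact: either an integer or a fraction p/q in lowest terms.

Part 1: squarings mod 1181: 533^1=533, 533^2=649, 533^4=765, 533^8=630, 533^16=84, 533^32=1151, 533^64=900, 533^128=1015, 533^256=393, 533^512=919, 533^1024=146, 533^2048=58, 533^4096=1002, 533^8192=154, 533^16384=96, 533^32768=949, 533^65536=679, 533^131072=451, 533^262144=269; 533^467844 = 533^4 * 533^128 * 533^256 * 533^512 * 533^8192 * 533^65536 * 533^131072 * 533^262144 = 606 (mod 1181); answer 606
Part 2: A1 = 606; c = 35; a(2) = 2*(39) + 1*(35) = 113; iterating: a(2)=113, a(3)=265, a(4)=643, a(5)=1551, a(6)=3745, a(7)=9041, a(8)=21827, a(9)=52695, a(10)=127217, a(11)=307129, a(12)=741475; answer 741475
Part 3: A2 = 741475; r = 741475; squarings mod 455: 396^1=396, 396^2=296, 396^4=256, 396^8=16, 396^16=256, 396^32=16, 396^64=256, 396^128=16, 396^256=256, 396^512=16, 396^1024=256, 396^2048=16, 396^4096=256, 396^8192=16, 396^16384=256, 396^32768=16, 396^65536=256, 396^131072=16, 396^262144=256, 396^524288=16; 396^741475 = 396^1 * 396^2 * 396^32 * 396^64 * 396^4096 * 396^16384 * 396^65536 * 396^131072 * 396^524288 = 46 (mod 455); answer 46

46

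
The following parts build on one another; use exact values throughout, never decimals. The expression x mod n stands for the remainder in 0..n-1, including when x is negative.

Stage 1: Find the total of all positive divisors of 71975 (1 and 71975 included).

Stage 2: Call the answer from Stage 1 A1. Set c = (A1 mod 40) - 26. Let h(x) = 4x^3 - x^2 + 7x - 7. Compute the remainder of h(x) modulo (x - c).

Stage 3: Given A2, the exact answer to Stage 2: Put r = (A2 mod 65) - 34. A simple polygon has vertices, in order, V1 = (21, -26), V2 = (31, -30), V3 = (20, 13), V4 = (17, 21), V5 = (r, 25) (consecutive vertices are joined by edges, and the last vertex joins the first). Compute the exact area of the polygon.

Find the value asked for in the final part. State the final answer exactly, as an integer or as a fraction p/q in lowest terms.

1297

Stage 1: 71975 = 5^2 * 2879; sigma = (1 + 5 + 25) * (1 + 2879) = 31 * 2880 = 89280; answer 89280
Stage 2: A1 = 89280; c = -26; remainder = value at the root: 4*(-26)^3 - 1*(-26)^2 + 7*(-26)^1 - 7 = (-70304) + (-676) + (-182) + (-7) = -71169; answer -71169
Stage 3: A2 = -71169; r = -28; cross terms: (21*-30 - 31*-26)=176, (31*13 - 20*-30)=1003, (20*21 - 17*13)=199, (17*25 - -28*21)=1013, (-28*-26 - 21*25)=203; twice the area = |2594| = 2594; area = 1297; answer 1297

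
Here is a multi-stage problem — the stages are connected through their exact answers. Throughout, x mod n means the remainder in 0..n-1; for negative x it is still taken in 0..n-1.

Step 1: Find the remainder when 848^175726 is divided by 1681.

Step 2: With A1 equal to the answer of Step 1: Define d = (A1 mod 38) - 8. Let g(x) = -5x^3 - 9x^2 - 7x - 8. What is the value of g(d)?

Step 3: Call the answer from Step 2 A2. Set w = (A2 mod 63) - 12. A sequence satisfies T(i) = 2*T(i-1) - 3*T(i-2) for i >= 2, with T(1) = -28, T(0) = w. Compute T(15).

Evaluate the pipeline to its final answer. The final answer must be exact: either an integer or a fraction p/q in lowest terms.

Step 1: squarings mod 1681: 848^1=848, 848^2=1317, 848^4=1378, 848^8=1035, 848^16=428, 848^32=1636, 848^64=344, 848^128=666, 848^256=1453, 848^512=1554, 848^1024=1000, 848^2048=1486, 848^4096=1043, 848^8192=242, 848^16384=1410, 848^32768=1158, 848^65536=1207, 848^131072=1103; 848^175726 = 848^2 * 848^4 * 848^8 * 848^32 * 848^64 * 848^512 * 848^1024 * 848^2048 * 848^8192 * 848^32768 * 848^131072 = 207 (mod 1681); answer 207
Step 2: A1 = 207; d = 9; -5*(9)^3 - 9*(9)^2 - 7*(9)^1 - 8 = (-3645) + (-729) + (-63) + (-8) = -4445; answer -4445
Step 3: A2 = -4445; w = 16; T(2) = 2*(-28) - 3*(16) = -104; iterating: T(2)=-104, T(3)=-124, T(4)=64, T(5)=500, T(6)=808, T(7)=116, T(8)=-2192, T(9)=-4732, T(10)=-2888, T(11)=8420, T(12)=25504, T(13)=25748, T(14)=-25016, T(15)=-127276; answer -127276

-127276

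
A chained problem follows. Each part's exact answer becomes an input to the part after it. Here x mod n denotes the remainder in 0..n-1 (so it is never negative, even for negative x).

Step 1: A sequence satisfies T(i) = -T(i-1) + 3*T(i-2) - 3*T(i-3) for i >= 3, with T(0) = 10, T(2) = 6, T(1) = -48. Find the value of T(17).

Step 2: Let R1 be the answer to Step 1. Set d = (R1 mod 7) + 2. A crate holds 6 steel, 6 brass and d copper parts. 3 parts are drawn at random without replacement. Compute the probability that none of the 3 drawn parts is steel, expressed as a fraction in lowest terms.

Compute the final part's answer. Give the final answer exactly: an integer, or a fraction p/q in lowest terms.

12/65

Step 1: T(3) = -1*(6) + 3*(-48) - 3*(10) = -180; iterating: T(3)=-180, T(4)=342, T(5)=-900, T(6)=2466, T(7)=-6192, T(8)=16290, T(9)=-42264, T(10)=109710, T(11)=-285372, T(12)=741294, T(13)=-1926540, T(14)=5006538, T(15)=-13010040, T(16)=33809274, T(17)=-87859008; answer -87859008
Step 2: R1 = -87859008; d = 3; total draws C(15,3) = 455; favorable C(9,3) = 84; P = 12/65; answer 12/65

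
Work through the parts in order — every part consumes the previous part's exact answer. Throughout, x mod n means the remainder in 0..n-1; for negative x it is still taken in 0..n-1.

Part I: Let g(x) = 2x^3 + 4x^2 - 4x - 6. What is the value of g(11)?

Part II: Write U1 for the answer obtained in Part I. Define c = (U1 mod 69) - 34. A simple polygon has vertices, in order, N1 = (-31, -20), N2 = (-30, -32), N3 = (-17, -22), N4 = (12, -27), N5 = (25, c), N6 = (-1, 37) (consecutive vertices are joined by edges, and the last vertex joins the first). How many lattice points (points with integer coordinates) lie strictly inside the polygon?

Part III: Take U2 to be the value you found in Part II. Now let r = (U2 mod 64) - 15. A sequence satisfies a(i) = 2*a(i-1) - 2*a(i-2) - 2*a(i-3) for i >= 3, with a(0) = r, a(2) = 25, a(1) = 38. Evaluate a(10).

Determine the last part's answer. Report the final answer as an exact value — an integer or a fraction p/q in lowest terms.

Part I: 2*(11)^3 + 4*(11)^2 - 4*(11)^1 - 6 = (2662) + (484) + (-44) + (-6) = 3096; answer 3096
Part II: U1 = 3096; c = 26; cross terms: (-31*-32 - -30*-20)=392, (-30*-22 - -17*-32)=116, (-17*-27 - 12*-22)=723, (12*26 - 25*-27)=987, (25*37 - -1*26)=951, (-1*-20 - -31*37)=1167; twice the area = |4336| = 4336; area = 2168; boundary points = 1 + 1 + 1 + 1 + 1 + 3 = 8; strictly interior points = area - boundary/2 + 1 = 2165; answer 2165
Part III: U2 = 2165; r = 38; a(3) = 2*(25) - 2*(38) - 2*(38) = -102; iterating: a(3)=-102, a(4)=-330, a(5)=-506, a(6)=-148, a(7)=1376, a(8)=4060, a(9)=5664, a(10)=456; answer 456

456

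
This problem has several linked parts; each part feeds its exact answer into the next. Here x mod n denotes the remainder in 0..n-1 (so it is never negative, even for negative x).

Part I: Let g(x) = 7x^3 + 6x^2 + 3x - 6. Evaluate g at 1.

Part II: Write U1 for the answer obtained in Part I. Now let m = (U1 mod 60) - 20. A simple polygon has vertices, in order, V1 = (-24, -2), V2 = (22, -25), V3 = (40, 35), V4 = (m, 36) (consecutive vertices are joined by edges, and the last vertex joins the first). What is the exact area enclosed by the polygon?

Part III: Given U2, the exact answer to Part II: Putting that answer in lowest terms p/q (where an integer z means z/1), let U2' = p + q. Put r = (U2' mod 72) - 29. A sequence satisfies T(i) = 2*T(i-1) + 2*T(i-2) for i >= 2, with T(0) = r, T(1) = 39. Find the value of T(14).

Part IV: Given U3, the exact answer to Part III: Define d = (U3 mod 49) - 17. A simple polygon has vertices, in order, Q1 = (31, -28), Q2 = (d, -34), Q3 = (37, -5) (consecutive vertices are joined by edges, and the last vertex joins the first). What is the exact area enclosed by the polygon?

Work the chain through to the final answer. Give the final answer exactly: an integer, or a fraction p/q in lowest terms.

97

Part I: 7*(1)^3 + 6*(1)^2 + 3*(1)^1 - 6 = (7) + (6) + (3) + (-6) = 10; answer 10
Part II: U1 = 10; m = -10; cross terms: (-24*-25 - 22*-2)=644, (22*35 - 40*-25)=1770, (40*36 - -10*35)=1790, (-10*-2 - -24*36)=884; twice the area = |5088| = 5088; area = 2544; answer 2544
Part III: U2 = 2544; threaded value p + q = 2545; r = -4; T(2) = 2*(39) + 2*(-4) = 70; iterating: T(2)=70, T(3)=218, T(4)=576, T(5)=1588, T(6)=4328, T(7)=11832, T(8)=32320, T(9)=88304, T(10)=241248, T(11)=659104, T(12)=1800704, T(13)=4919616, T(14)=13440640; answer 13440640
Part IV: U3 = 13440640; d = 21; cross terms: (31*-34 - 21*-28)=-466, (21*-5 - 37*-34)=1153, (37*-28 - 31*-5)=-881; twice the area = |-194| = 194; area = 97; answer 97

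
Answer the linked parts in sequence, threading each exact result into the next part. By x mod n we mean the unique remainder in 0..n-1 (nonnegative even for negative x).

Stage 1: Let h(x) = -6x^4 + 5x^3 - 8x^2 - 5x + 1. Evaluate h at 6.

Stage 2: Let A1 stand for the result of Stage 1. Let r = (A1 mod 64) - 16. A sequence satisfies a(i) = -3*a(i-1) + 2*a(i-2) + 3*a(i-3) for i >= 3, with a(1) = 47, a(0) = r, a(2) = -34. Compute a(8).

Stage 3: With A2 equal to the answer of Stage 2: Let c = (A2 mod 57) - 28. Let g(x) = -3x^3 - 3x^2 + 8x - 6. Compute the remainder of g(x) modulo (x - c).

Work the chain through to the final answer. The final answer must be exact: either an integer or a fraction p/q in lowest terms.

Stage 1: -6*(6)^4 + 5*(6)^3 - 8*(6)^2 - 5*(6)^1 + 1 = (-7776) + (1080) + (-288) + (-30) + (1) = -7013; answer -7013
Stage 2: A1 = -7013; r = 11; a(3) = -3*(-34) + 2*(47) + 3*(11) = 229; iterating: a(3)=229, a(4)=-614, a(5)=2198, a(6)=-7135, a(7)=23959, a(8)=-79553; answer -79553
Stage 3: A2 = -79553; c = -9; remainder = value at the root: -3*(-9)^3 - 3*(-9)^2 + 8*(-9)^1 - 6 = (2187) + (-243) + (-72) + (-6) = 1866; answer 1866

1866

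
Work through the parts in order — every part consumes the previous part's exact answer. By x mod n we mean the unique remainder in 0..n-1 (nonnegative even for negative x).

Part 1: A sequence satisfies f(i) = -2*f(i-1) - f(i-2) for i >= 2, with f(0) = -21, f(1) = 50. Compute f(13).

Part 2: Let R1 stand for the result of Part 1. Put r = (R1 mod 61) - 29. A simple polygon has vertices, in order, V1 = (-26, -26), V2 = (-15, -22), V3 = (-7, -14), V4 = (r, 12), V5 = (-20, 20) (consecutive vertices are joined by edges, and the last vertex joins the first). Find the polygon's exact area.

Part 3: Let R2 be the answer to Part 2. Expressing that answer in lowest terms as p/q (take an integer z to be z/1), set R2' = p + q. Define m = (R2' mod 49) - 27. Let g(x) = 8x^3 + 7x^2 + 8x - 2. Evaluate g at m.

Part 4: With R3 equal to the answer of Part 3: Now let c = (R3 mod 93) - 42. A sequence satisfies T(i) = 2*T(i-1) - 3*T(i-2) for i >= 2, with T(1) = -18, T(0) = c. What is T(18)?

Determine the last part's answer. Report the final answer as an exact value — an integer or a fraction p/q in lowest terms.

Part 1: f(2) = -2*(50) - 1*(-21) = -79; iterating: f(2)=-79, f(3)=108, f(4)=-137, f(5)=166, f(6)=-195, f(7)=224, f(8)=-253, f(9)=282, f(10)=-311, f(11)=340, f(12)=-369, f(13)=398; answer 398
Part 2: R1 = 398; r = 3; cross terms: (-26*-22 - -15*-26)=182, (-15*-14 - -7*-22)=56, (-7*12 - 3*-14)=-42, (3*20 - -20*12)=300, (-20*-26 - -26*20)=1040; twice the area = |1536| = 1536; area = 768; answer 768
Part 3: R2 = 768; threaded value p + q = 769; m = 7; 8*(7)^3 + 7*(7)^2 + 8*(7)^1 - 2 = (2744) + (343) + (56) + (-2) = 3141; answer 3141
Part 4: R3 = 3141; c = 30; T(2) = 2*(-18) - 3*(30) = -126; iterating: T(2)=-126, T(3)=-198, T(4)=-18, T(5)=558, T(6)=1170, T(7)=666, T(8)=-2178, T(9)=-6354, T(10)=-6174, T(11)=6714, T(12)=31950, T(13)=43758, T(14)=-8334, T(15)=-147942, T(16)=-270882, T(17)=-97938, T(18)=616770; answer 616770

616770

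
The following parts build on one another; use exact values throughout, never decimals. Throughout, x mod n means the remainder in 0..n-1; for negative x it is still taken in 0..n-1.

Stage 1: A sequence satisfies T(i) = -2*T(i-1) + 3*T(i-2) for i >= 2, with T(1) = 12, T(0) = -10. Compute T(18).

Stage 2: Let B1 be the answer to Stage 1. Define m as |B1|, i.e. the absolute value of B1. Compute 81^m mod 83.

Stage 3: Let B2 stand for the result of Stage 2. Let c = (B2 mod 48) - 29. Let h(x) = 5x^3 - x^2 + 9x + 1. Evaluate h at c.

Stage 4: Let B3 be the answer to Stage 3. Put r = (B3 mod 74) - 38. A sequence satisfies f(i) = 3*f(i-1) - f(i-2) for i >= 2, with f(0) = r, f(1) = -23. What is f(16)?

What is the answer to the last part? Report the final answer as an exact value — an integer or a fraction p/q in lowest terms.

Stage 1: T(2) = -2*(12) + 3*(-10) = -54; iterating: T(2)=-54, T(3)=144, T(4)=-450, T(5)=1332, T(6)=-4014, T(7)=12024, T(8)=-36090, T(9)=108252, T(10)=-324774, T(11)=974304, T(12)=-2922930, T(13)=8768772, T(14)=-26306334, T(15)=78918984, T(16)=-236756970, T(17)=710270892, T(18)=-2130812694; answer -2130812694
Stage 2: B1 = -2130812694; m = 2130812694; squarings mod 83: 81^1=81, 81^2=4, 81^4=16, 81^8=7, 81^16=49, 81^32=77, 81^64=36, 81^128=51, 81^256=28, 81^512=37, 81^1024=41, 81^2048=21, 81^4096=26, 81^8192=12, 81^16384=61, 81^32768=69, 81^65536=30, 81^131072=70, 81^262144=3, 81^524288=9, 81^1048576=81, 81^2097152=4, 81^4194304=16, 81^8388608=7, 81^16777216=49, 81^33554432=77, 81^67108864=36, 81^134217728=51, 81^268435456=28, 81^536870912=37, 81^1073741824=41; 81^2130812694 = 81^2 * 81^4 * 81^16 * 81^256 * 81^512 * 81^1024 * 81^2048 * 81^4096 * 81^32768 * 81^65536 * 81^16777216 * 81^33554432 * 81^67108864 * 81^134217728 * 81^268435456 * 81^536870912 * 81^1073741824 = 25 (mod 83); answer 25
Stage 3: B2 = 25; c = -4; 5*(-4)^3 - 1*(-4)^2 + 9*(-4)^1 + 1 = (-320) + (-16) + (-36) + (1) = -371; answer -371
Stage 4: B3 = -371; r = 35; f(2) = 3*(-23) - 1*(35) = -104; iterating: f(2)=-104, f(3)=-289, f(4)=-763, f(5)=-2000, f(6)=-5237, f(7)=-13711, f(8)=-35896, f(9)=-93977, f(10)=-246035, f(11)=-644128, f(12)=-1686349, f(13)=-4414919, f(14)=-11558408, f(15)=-30260305, f(16)=-79222507; answer -79222507

-79222507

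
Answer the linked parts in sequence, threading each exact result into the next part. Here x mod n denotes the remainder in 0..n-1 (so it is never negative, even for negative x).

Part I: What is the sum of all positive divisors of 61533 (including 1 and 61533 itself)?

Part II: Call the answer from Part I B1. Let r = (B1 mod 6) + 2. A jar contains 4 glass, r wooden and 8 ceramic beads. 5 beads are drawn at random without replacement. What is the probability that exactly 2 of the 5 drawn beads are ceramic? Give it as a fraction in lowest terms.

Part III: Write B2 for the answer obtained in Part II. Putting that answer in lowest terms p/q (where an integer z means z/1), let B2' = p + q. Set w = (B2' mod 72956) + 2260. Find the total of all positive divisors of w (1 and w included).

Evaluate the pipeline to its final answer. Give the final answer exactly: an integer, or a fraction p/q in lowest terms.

Part I: 61533 = 3^3 * 43 * 53; sigma = (1 + 3 + 9 + 27) * (1 + 43) * (1 + 53) = 40 * 44 * 54 = 95040; answer 95040
Part II: B1 = 95040; r = 2; total draws C(14,5) = 2002; favorable C(8,2)*C(6,3) = 560; P = 40/143; answer 40/143
Part III: B2 = 40/143; threaded value p + q = 183; w = 2443; 2443 = 7 * 349; sigma = (1 + 7) * (1 + 349) = 8 * 350 = 2800; answer 2800

2800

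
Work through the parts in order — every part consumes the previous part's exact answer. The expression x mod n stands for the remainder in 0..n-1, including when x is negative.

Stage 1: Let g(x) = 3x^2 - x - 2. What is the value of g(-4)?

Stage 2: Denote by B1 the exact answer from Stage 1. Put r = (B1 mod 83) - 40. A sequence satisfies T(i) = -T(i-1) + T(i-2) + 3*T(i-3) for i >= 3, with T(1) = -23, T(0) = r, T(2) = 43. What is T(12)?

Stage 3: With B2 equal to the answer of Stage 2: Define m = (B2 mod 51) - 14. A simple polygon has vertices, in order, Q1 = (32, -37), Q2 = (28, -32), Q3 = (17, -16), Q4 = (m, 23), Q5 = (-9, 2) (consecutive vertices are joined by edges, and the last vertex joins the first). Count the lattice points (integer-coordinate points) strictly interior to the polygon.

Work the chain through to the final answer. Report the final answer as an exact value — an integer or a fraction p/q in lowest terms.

Stage 1: 3*(-4)^2 - 1*(-4)^1 - 2 = (48) + (4) + (-2) = 50; answer 50
Stage 2: B1 = 50; r = 10; T(3) = -1*(43) + 1*(-23) + 3*(10) = -36; iterating: T(3)=-36, T(4)=10, T(5)=83, T(6)=-181, T(7)=294, T(8)=-226, T(9)=-23, T(10)=679, T(11)=-1380, T(12)=1990; answer 1990
Stage 3: B2 = 1990; m = -13; cross terms: (32*-32 - 28*-37)=12, (28*-16 - 17*-32)=96, (17*23 - -13*-16)=183, (-13*2 - -9*23)=181, (-9*-37 - 32*2)=269; twice the area = |741| = 741; area = 741/2; boundary points = 1 + 1 + 3 + 1 + 1 = 7; strictly interior points = area - boundary/2 + 1 = 368; answer 368

368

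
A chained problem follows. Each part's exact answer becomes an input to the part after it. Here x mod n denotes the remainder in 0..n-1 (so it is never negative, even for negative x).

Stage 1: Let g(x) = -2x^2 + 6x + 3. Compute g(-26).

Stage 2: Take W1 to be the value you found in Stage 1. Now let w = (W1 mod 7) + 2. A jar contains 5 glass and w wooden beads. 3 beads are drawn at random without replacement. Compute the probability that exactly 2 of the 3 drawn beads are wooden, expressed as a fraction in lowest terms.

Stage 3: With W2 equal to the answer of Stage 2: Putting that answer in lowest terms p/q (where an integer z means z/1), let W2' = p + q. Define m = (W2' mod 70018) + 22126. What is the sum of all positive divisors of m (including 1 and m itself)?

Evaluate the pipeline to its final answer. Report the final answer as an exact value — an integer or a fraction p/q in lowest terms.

55296

Stage 1: -2*(-26)^2 + 6*(-26)^1 + 3 = (-1352) + (-156) + (3) = -1505; answer -1505
Stage 2: W1 = -1505; w = 2; total draws C(7,3) = 35; favorable C(2,2)*C(5,1) = 5; P = 1/7; answer 1/7
Stage 3: W2 = 1/7; threaded value p + q = 8; m = 22134; 22134 = 2 * 3 * 7 * 17 * 31; sigma = (1 + 2) * (1 + 3) * (1 + 7) * (1 + 17) * (1 + 31) = 3 * 4 * 8 * 18 * 32 = 55296; answer 55296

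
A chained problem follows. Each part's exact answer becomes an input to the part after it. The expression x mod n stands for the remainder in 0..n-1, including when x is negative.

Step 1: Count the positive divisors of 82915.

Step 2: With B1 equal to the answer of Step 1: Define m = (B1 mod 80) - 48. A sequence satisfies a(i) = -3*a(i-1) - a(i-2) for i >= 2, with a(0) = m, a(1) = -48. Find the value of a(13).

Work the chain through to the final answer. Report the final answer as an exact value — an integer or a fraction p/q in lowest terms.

-7310640

Step 1: 82915 = 5 * 7 * 23 * 103; number of divisors = (1+1) * (1+1) * (1+1) * (1+1) = 16; answer 16
Step 2: B1 = 16; m = -32; a(2) = -3*(-48) - 1*(-32) = 176; iterating: a(2)=176, a(3)=-480, a(4)=1264, a(5)=-3312, a(6)=8672, a(7)=-22704, a(8)=59440, a(9)=-155616, a(10)=407408, a(11)=-1066608, a(12)=2792416, a(13)=-7310640; answer -7310640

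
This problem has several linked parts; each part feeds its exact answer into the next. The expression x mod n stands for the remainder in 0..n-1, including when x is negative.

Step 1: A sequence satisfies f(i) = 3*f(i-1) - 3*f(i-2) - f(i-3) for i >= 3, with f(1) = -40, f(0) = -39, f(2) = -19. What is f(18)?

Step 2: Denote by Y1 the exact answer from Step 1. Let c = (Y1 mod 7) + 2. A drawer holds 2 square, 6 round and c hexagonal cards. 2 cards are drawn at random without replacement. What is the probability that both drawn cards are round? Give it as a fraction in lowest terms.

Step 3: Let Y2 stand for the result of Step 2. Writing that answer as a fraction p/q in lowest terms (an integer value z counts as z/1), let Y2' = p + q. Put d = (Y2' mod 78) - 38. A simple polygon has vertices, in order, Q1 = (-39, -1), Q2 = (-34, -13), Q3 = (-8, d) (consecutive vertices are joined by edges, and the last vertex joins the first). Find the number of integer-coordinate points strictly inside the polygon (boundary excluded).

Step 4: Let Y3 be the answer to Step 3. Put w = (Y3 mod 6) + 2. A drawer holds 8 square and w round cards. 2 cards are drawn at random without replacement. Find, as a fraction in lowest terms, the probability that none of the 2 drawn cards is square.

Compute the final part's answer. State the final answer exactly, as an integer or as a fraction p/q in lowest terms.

1/5

Step 1: f(3) = 3*(-19) - 3*(-40) - 1*(-39) = 102; iterating: f(3)=102, f(4)=403, f(5)=922, f(6)=1455, f(7)=1196, f(8)=-1699, f(9)=-10140, f(10)=-26519, f(11)=-47438, f(12)=-52617, f(13)=10982, f(14)=238235, f(15)=734376, f(16)=1477441, f(17)=1990960, f(18)=806181; answer 806181
Step 2: Y1 = 806181; c = 7; total draws C(15,2) = 105; favorable C(6,2) = 15; P = 1/7; answer 1/7
Step 3: Y2 = 1/7; threaded value p + q = 8; d = -30; cross terms: (-39*-13 - -34*-1)=473, (-34*-30 - -8*-13)=916, (-8*-1 - -39*-30)=-1162; twice the area = |227| = 227; area = 227/2; boundary points = 1 + 1 + 1 = 3; strictly interior points = area - boundary/2 + 1 = 113; answer 113
Step 4: Y3 = 113; w = 7; total draws C(15,2) = 105; favorable C(7,2) = 21; P = 1/5; answer 1/5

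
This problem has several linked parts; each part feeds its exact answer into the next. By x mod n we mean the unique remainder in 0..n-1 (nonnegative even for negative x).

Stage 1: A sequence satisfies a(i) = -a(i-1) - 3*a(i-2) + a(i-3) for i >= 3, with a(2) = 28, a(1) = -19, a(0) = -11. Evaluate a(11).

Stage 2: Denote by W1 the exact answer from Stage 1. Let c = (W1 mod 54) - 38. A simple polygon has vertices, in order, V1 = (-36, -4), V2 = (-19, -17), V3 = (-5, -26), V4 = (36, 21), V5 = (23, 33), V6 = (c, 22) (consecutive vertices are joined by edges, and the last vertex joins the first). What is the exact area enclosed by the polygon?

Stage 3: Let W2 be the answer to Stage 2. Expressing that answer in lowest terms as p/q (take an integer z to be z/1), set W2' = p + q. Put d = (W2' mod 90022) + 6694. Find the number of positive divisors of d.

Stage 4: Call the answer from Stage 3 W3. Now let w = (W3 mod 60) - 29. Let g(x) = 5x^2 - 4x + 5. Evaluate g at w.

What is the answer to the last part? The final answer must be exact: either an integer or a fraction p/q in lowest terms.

Stage 1: a(3) = -1*(28) - 3*(-19) + 1*(-11) = 18; iterating: a(3)=18, a(4)=-121, a(5)=95, a(6)=286, a(7)=-692, a(8)=-71, a(9)=2433, a(10)=-2912, a(11)=-4458; answer -4458
Stage 2: W1 = -4458; c = -14; cross terms: (-36*-17 - -19*-4)=536, (-19*-26 - -5*-17)=409, (-5*21 - 36*-26)=831, (36*33 - 23*21)=705, (23*22 - -14*33)=968, (-14*-4 - -36*22)=848; twice the area = |4297| = 4297; area = 4297/2; answer 4297/2
Stage 3: W2 = 4297/2; threaded value p + q = 4299; d = 10993; 10993 is prime, so its only divisors are 1 and 10993; count = 2; answer 2
Stage 4: W3 = 2; w = -27; 5*(-27)^2 - 4*(-27)^1 + 5 = (3645) + (108) + (5) = 3758; answer 3758

3758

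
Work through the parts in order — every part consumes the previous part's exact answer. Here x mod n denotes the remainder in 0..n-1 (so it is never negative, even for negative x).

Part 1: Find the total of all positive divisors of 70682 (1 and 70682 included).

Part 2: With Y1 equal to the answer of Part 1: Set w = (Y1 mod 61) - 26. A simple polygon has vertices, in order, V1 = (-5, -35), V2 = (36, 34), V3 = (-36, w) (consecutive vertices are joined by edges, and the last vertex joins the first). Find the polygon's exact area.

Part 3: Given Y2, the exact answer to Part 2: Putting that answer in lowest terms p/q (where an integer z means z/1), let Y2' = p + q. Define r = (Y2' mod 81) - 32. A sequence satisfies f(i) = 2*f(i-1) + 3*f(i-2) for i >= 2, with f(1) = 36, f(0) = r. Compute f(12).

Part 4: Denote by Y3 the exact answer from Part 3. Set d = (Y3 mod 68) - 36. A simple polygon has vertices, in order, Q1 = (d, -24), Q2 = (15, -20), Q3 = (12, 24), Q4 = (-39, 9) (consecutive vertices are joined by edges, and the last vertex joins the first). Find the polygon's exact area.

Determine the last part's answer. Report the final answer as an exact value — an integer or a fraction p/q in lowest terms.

2621/2

Part 1: 70682 = 2 * 59 * 599; sigma = (1 + 2) * (1 + 59) * (1 + 599) = 3 * 60 * 600 = 108000; answer 108000
Part 2: Y1 = 108000; w = 4; cross terms: (-5*34 - 36*-35)=1090, (36*4 - -36*34)=1368, (-36*-35 - -5*4)=1280; twice the area = |3738| = 3738; area = 1869; answer 1869
Part 3: Y2 = 1869; threaded value p + q = 1870; r = -25; f(2) = 2*(36) + 3*(-25) = -3; iterating: f(2)=-3, f(3)=102, f(4)=195, f(5)=696, f(6)=1977, f(7)=6042, f(8)=18015, f(9)=54156, f(10)=162357, f(11)=487182, f(12)=1461435; answer 1461435
Part 4: Y3 = 1461435; d = 11; cross terms: (11*-20 - 15*-24)=140, (15*24 - 12*-20)=600, (12*9 - -39*24)=1044, (-39*-24 - 11*9)=837; twice the area = |2621| = 2621; area = 2621/2; answer 2621/2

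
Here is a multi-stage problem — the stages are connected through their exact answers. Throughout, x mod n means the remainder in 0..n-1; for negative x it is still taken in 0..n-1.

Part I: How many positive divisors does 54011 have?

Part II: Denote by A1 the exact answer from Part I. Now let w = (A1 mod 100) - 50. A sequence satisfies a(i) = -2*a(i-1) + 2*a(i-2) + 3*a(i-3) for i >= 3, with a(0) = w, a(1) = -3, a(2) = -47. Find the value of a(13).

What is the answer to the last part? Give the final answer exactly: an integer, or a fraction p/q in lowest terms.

Part I: 54011 is prime, so its only divisors are 1 and 54011; count = 2; answer 2
Part II: A1 = 2; w = -48; a(3) = -2*(-47) + 2*(-3) + 3*(-48) = -56; iterating: a(3)=-56, a(4)=9, a(5)=-271, a(6)=392, a(7)=-1299, a(8)=2569, a(9)=-6560, a(10)=14361, a(11)=-34135, a(12)=77312, a(13)=-179811; answer -179811

-179811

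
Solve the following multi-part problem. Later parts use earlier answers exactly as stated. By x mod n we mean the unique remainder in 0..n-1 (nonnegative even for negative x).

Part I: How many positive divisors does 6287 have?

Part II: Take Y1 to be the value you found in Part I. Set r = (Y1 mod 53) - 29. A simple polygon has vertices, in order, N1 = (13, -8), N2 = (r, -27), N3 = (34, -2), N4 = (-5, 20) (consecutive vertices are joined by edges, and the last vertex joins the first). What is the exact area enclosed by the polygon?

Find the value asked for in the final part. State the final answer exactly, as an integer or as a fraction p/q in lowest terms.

855/2

Part I: 6287 is prime, so its only divisors are 1 and 6287; count = 2; answer 2
Part II: Y1 = 2; r = -27; cross terms: (13*-27 - -27*-8)=-567, (-27*-2 - 34*-27)=972, (34*20 - -5*-2)=670, (-5*-8 - 13*20)=-220; twice the area = |855| = 855; area = 855/2; answer 855/2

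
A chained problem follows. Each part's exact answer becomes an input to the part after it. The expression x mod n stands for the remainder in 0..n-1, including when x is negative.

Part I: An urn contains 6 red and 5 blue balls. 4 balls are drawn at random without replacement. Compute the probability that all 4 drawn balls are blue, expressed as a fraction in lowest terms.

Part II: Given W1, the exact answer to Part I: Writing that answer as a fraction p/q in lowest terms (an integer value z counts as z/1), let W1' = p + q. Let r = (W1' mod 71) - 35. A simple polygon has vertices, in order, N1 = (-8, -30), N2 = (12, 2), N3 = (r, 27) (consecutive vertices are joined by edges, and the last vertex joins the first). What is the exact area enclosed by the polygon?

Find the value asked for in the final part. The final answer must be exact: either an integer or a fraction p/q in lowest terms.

Part I: total draws C(11,4) = 330; favorable C(5,4) = 5; P = 1/66; answer 1/66
Part II: W1 = 1/66; threaded value p + q = 67; r = 32; cross terms: (-8*2 - 12*-30)=344, (12*27 - 32*2)=260, (32*-30 - -8*27)=-744; twice the area = |-140| = 140; area = 70; answer 70

70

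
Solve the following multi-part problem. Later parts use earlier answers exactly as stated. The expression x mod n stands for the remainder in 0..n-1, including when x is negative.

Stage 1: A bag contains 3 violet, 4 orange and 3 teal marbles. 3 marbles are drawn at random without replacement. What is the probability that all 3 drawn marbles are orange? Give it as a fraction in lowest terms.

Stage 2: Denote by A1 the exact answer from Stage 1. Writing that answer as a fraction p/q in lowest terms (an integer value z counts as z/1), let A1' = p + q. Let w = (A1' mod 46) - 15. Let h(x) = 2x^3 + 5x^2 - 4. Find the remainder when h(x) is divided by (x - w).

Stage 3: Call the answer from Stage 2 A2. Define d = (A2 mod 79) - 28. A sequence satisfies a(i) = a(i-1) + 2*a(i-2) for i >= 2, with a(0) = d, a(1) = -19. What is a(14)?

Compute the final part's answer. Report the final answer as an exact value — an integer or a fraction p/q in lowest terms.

109259

Stage 1: total draws C(10,3) = 120; favorable C(4,3) = 4; P = 1/30; answer 1/30
Stage 2: A1 = 1/30; threaded value p + q = 31; w = 16; remainder = value at the root: 2*(16)^3 + 5*(16)^2 - 4 = (8192) + (1280) + (-4) = 9468; answer 9468
Stage 3: A2 = 9468; d = 39; a(2) = 1*(-19) + 2*(39) = 59; iterating: a(2)=59, a(3)=21, a(4)=139, a(5)=181, a(6)=459, a(7)=821, a(8)=1739, a(9)=3381, a(10)=6859, a(11)=13621, a(12)=27339, a(13)=54581, a(14)=109259; answer 109259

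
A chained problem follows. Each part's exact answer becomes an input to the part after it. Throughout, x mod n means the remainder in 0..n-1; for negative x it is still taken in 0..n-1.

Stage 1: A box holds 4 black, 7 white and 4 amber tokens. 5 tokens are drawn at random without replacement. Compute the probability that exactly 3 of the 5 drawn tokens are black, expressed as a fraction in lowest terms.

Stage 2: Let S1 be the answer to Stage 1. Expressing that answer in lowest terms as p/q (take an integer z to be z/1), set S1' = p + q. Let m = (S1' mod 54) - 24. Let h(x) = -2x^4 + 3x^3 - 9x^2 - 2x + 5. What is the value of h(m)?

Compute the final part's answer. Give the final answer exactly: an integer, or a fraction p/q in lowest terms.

Stage 1: total draws C(15,5) = 3003; favorable C(4,3)*C(11,2) = 220; P = 20/273; answer 20/273
Stage 2: S1 = 20/273; threaded value p + q = 293; m = -1; -2*(-1)^4 + 3*(-1)^3 - 9*(-1)^2 - 2*(-1)^1 + 5 = (-2) + (-3) + (-9) + (2) + (5) = -7; answer -7

-7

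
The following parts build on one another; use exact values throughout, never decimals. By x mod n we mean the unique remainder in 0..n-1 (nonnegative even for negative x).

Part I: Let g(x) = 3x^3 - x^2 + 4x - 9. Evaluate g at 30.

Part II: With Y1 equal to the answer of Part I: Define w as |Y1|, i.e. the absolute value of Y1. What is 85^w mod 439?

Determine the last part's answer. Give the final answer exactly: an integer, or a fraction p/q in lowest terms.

Part I: 3*(30)^3 - 1*(30)^2 + 4*(30)^1 - 9 = (81000) + (-900) + (120) + (-9) = 80211; answer 80211
Part II: Y1 = 80211; w = 80211; squarings mod 439: 85^1=85, 85^2=201, 85^4=13, 85^8=169, 85^16=26, 85^32=237, 85^64=416, 85^128=90, 85^256=198, 85^512=133, 85^1024=129, 85^2048=398, 85^4096=364, 85^8192=357, 85^16384=139, 85^32768=5, 85^65536=25; 85^80211 = 85^1 * 85^2 * 85^16 * 85^64 * 85^256 * 85^2048 * 85^4096 * 85^8192 * 85^65536 = 243 (mod 439); answer 243

243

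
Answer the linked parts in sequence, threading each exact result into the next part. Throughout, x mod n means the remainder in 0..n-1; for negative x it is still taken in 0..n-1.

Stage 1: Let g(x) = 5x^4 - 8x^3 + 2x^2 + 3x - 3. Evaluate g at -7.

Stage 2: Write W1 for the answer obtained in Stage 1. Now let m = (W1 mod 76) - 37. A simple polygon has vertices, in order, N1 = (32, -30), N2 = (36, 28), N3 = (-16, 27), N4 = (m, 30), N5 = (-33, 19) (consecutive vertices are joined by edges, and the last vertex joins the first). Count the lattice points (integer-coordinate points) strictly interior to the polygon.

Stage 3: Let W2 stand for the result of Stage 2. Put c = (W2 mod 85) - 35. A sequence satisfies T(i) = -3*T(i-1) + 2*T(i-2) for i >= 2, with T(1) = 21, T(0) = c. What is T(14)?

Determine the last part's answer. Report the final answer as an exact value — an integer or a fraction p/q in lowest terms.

Stage 1: 5*(-7)^4 - 8*(-7)^3 + 2*(-7)^2 + 3*(-7)^1 - 3 = (12005) + (2744) + (98) + (-21) + (-3) = 14823; answer 14823
Stage 2: W1 = 14823; m = -34; cross terms: (32*28 - 36*-30)=1976, (36*27 - -16*28)=1420, (-16*30 - -34*27)=438, (-34*19 - -33*30)=344, (-33*-30 - 32*19)=382; twice the area = |4560| = 4560; area = 2280; boundary points = 2 + 1 + 3 + 1 + 1 = 8; strictly interior points = area - boundary/2 + 1 = 2277; answer 2277
Stage 3: W2 = 2277; c = 32; T(2) = -3*(21) + 2*(32) = 1; iterating: T(2)=1, T(3)=39, T(4)=-115, T(5)=423, T(6)=-1499, T(7)=5343, T(8)=-19027, T(9)=67767, T(10)=-241355, T(11)=859599, T(12)=-3061507, T(13)=10903719, T(14)=-38834171; answer -38834171

-38834171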